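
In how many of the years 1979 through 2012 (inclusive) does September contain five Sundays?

September has 30 days; it has five Sundays when Sunday falls among the first (month-length − 28) days — i.e. when September 1 is one of Sunday/Saturday.
September 1 by year: 1979:Sat✓ 1980:Mon 1981:Tue 1982:Wed 1983:Thu 1984:Sat✓ 1985:Sun✓ 1986:Mon 1987:Tue 1988:Thu 1989:Fri 1990:Sat✓ 1991:Sun✓ 1992:Tue 1993:Wed …(4 more)… 1998:Tue 1999:Wed 2000:Fri 2001:Sat✓ 2002:Sun✓ 2003:Mon 2004:Wed 2005:Thu 2006:Fri 2007:Sat✓ 2008:Mon 2009:Tue 2010:Wed 2011:Thu 2012:Sat✓
Years with five Sundays: 1979, 1984, 1985, 1990, 1991, 1996, 2001, 2002, 2007, 2012 → 10.

10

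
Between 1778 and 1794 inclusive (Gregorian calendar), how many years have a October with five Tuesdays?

October has 31 days; it has five Tuesdays when Tuesday falls among the first (month-length − 28) days — i.e. when October 1 is one of Tuesday/Monday/Sunday.
October 1 by year: 1778:Thu 1779:Fri 1780:Sun✓ 1781:Mon✓ 1782:Tue✓ 1783:Wed 1784:Fri 1785:Sat 1786:Sun✓ 1787:Mon✓ 1788:Wed 1789:Thu 1790:Fri 1791:Sat 1792:Mon✓ 1793:Tue✓ 1794:Wed
Years with five Tuesdays: 1780, 1781, 1782, 1786, 1787, 1792, 1793 → 7.

7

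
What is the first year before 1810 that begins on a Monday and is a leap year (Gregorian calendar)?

1776

Jan 1 advances by 2 weekdays after a leap year and by 1 after a common year.
1810: Jan 1 is Monday.
1809: Sunday
1808: Friday (leap)
1807: Thursday
1806: Wednesday
1805: Tuesday
1804: Sunday (leap)
1803: Saturday
1802: Friday
1801: Thursday
1800: Wednesday
1799: Tuesday
1798: Monday
1797: Sunday
1796: Friday (leap)
1795: Thursday
1794: Wednesday
1793: Tuesday
1792: Sunday (leap)
1791: Saturday
1790: Friday
1789: Thursday
1788: Tuesday (leap)
1787: Monday
1786: Sunday
1785: Saturday
1784: Thursday (leap)
1783: Wednesday
1782: Tuesday
1781: Monday
1780: Saturday (leap)
1779: Friday
1778: Thursday
1777: Wednesday
1776: Monday (leap)
1776 begins on a Monday and is a leap year.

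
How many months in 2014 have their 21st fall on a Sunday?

2

Check the 21st of each month of 2014: Jan 21: Tue, Feb 21: Fri, Mar 21: Fri, Apr 21: Mon, May 21: Wed, Jun 21: Sat, Jul 21: Mon, Aug 21: Thu, Sep 21: Sun, Oct 21: Tue, Nov 21: Fri, Dec 21: Sun.
Sunday occurs in September, December — 2 months.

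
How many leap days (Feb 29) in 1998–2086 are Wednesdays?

Leap years in 1998–2086: 22 of them.
Feb 29 weekday advances by 5 (mod 7) from one leap year to the next four years later (or differs when a century non-leap intervenes).
Leap-day weekdays: 2000:Tue 2004:Sun 2008:Fri 2012:Wed✓ 2016:Mon 2020:Sat 2024:Thu 2028:Tue 2032:Sun 2036:Fri 2040:Wed✓ 2044:Mon 2048:Sat 2052:Thu 2056:Tue 2060:Sun 2064:Fri 2068:Wed✓ 2072:Mon 2076:Sat 2080:Thu 2084:Tue
Wednesday: 2012, 2040, 2068 → 3.

3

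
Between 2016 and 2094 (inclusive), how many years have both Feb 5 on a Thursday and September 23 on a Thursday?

Check each year's weekday for Feb 5 and September 23:
  2016: Fri/Fri  2017: Sun/Sat  2018: Mon/Sun  2019: Tue/Mon  2020: Wed/Wed  2021: Fri/Thu  2022: Sat/Fri  2023: Sun/Sat  2024: Mon/Mon  2025: Wed/Tue  2026: Thu/Wed  2027: Fri/Thu  2028: Sat/Sat  2029: Mon/Sun  …(51 more)…  2081: Wed/Tue  2082: Thu/Wed  2083: Fri/Thu  2084: Sat/Sat  2085: Mon/Sun  2086: Tue/Mon  2087: Wed/Tue  2088: Thu/Thu ✓  2089: Sat/Fri  2090: Sun/Sat  2091: Mon/Sun  2092: Tue/Tue  2093: Thu/Wed  2094: Fri/Thu
Both conditions hold in: 2032, 2060, 2088 — 3.

3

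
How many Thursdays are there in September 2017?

September 2017 has 30 days and begins on Friday.
The first Thursday is September 7.
Thursdays fall on 7, 14, 21, 28 — that's 4.

4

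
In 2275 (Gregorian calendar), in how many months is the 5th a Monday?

2

Check the 5th of each month of 2275: Jan 5: Tue, Feb 5: Fri, Mar 5: Fri, Apr 5: Mon, May 5: Wed, Jun 5: Sat, Jul 5: Mon, Aug 5: Thu, Sep 5: Sun, Oct 5: Tue, Nov 5: Fri, Dec 5: Sun.
Monday occurs in April, July — 2 months.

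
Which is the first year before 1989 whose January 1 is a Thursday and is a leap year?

Jan 1 advances by 2 weekdays after a leap year and by 1 after a common year.
1989: Jan 1 is Sunday.
1988: Friday (leap)
1987: Thursday
1986: Wednesday
1985: Tuesday
1984: Sunday (leap)
1983: Saturday
1982: Friday
1981: Thursday
1980: Tuesday (leap)
1979: Monday
1978: Sunday
1977: Saturday
1976: Thursday (leap)
1976 begins on a Thursday and is a leap year.

1976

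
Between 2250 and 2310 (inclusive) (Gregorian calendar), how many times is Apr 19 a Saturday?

Track Apr 19's weekday year by year (advancing +1, or +2 across a Feb 29):
  2250: Fri  2251: Sat (+1) ✓  2252: Mon (+2)  2253: Tue (+1)  2254: Wed (+1)
  2255: Thu (+1)  2256: Sat (+2) ✓  2257: Sun (+1)  2258: Mon (+1)  2259: Tue (+1)
  2260: Thu (+2)  2261: Fri (+1)  2262: Sat (+1) ✓  2263: Sun (+1)  … (33 more years) …
  2297: Mon (+1)  2298: Tue (+1)  2299: Wed (+1)  2300: Thu (+1)  2301: Fri (+1)
  2302: Sat (+1) ✓  2303: Sun (+1)  2304: Tue (+2)  2305: Wed (+1)  2306: Thu (+1)
  2307: Fri (+1)  2308: Sun (+2)  2309: Mon (+1)  2310: Tue (+1)
Saturday years: 2251, 2256, 2262, 2273, 2279, 2284, 2290, 2302 — 8 in total.

8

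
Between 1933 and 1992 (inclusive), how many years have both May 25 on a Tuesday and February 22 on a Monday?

6

Check each year's weekday for May 25 and February 22:
  1933: Thu/Wed  1934: Fri/Thu  1935: Sat/Fri  1936: Mon/Sat  1937: Tue/Mon ✓  1938: Wed/Tue  1939: Thu/Wed  1940: Sat/Thu  1941: Sun/Sat  1942: Mon/Sun  1943: Tue/Mon ✓  1944: Thu/Tue  1945: Fri/Thu  1946: Sat/Fri  …(32 more)…  1979: Fri/Thu  1980: Sun/Fri  1981: Mon/Sun  1982: Tue/Mon ✓  1983: Wed/Tue  1984: Fri/Wed  1985: Sat/Fri  1986: Sun/Sat  1987: Mon/Sun  1988: Wed/Mon  1989: Thu/Wed  1990: Fri/Thu  1991: Sat/Fri  1992: Mon/Sat
Both conditions hold in: 1937, 1943, 1954, 1965, 1971, 1982 — 6.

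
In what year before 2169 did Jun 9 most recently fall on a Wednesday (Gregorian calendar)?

From one year to the next, a fixed date's weekday advances by 1, or by 2 when a Feb 29 lies between the two dates.
2169: June 9 is Friday.
2168: Thursday (−1)
2167: Tuesday (−2)
2166: Monday (−1)
2165: Sunday (−1)
2164: Saturday (−1)
2163: Thursday (−2)
2162: Wednesday (−1)
Jun 9 falls on a Wednesday in 2162.

2162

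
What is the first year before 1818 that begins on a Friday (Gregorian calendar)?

1813

Jan 1 advances by 2 weekdays after a leap year and by 1 after a common year.
1818: Jan 1 is Thursday.
1817: Wednesday
1816: Monday (leap)
1815: Sunday
1814: Saturday
1813: Friday
1813 begins on a Friday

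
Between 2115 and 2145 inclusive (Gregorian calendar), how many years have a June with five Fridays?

June has 30 days; it has five Fridays when Friday falls among the first (month-length − 28) days — i.e. when June 1 is one of Friday/Thursday.
June 1 by year: 2115:Sat 2116:Mon 2117:Tue 2118:Wed 2119:Thu✓ 2120:Sat 2121:Sun 2122:Mon 2123:Tue 2124:Thu✓ 2125:Fri✓ 2126:Sat 2127:Sun 2128:Tue 2129:Wed 2130:Thu✓ 2131:Fri✓ 2132:Sun 2133:Mon 2134:Tue 2135:Wed 2136:Fri✓ 2137:Sat 2138:Sun 2139:Mon 2140:Wed 2141:Thu✓ 2142:Fri✓ 2143:Sat 2144:Mon 2145:Tue
Years with five Fridays: 2119, 2124, 2125, 2130, 2131, 2136, 2141, 2142 → 8.

8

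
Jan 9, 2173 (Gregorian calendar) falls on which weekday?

Saturday

January 1, 2173 is a Friday.
January 9 is day 9 of the year, i.e. 8 days after Jan 1.
8 mod 7 = 1, so advance 1 weekday from Friday: Saturday.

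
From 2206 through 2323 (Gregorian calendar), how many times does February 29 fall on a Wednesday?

Leap years in 2206–2323: 28 of them.
Feb 29 weekday advances by 5 (mod 7) from one leap year to the next four years later (or differs when a century non-leap intervenes).
Leap-day weekdays: 2208:Mon 2212:Sat 2216:Thu 2220:Tue 2224:Sun 2228:Fri 2232:Wed✓ 2236:Mon 2240:Sat 2244:Thu 2248:Tue 2252:Sun 2256:Fri 2260:Wed✓ 2264:Mon 2268:Sat 2272:Thu 2276:Tue 2280:Sun 2284:Fri 2288:Wed✓ 2292:Mon 2296:Sat 2304:Mon 2308:Sat 2312:Thu 2316:Tue 2320:Sun
Wednesday: 2232, 2260, 2288 → 3.

3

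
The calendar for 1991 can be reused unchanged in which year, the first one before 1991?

Two years share a calendar iff Jan 1 falls on the same weekday and both are leap or both are common. 1991: Jan 1 is Tuesday, common year.
1990: Jan 1 Monday, common
1989: Jan 1 Sunday, common
1988: Jan 1 Friday, leap
1987: Jan 1 Thursday, common
1986: Jan 1 Wednesday, common
1985: Jan 1 Tuesday, common
1985 matches on both conditions.

1985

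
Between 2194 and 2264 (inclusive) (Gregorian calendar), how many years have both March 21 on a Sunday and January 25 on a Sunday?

Check each year's weekday for March 21 and January 25:
  2194: Fri/Sat  2195: Sat/Sun  2196: Mon/Mon  2197: Tue/Wed  2198: Wed/Thu  2199: Thu/Fri  2200: Fri/Sat  2201: Sat/Sun  2202: Sun/Mon  2203: Mon/Tue  2204: Wed/Wed  2205: Thu/Fri  2206: Fri/Sat  2207: Sat/Sun  …(43 more)…  2251: Fri/Sat  2252: Sun/Sun ✓  2253: Mon/Tue  2254: Tue/Wed  2255: Wed/Thu  2256: Fri/Fri  2257: Sat/Sun  2258: Sun/Mon  2259: Mon/Tue  2260: Wed/Wed  2261: Thu/Fri  2262: Fri/Sat  2263: Sat/Sun  2264: Mon/Mon
Both conditions hold in: 2224, 2252 — 2.

2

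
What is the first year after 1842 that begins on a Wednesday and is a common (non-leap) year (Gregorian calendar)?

1845

Jan 1 advances by 2 weekdays after a leap year and by 1 after a common year.
1842: Jan 1 is Saturday.
1843: Sunday
1844: Monday (leap)
1845: Wednesday
1845 begins on a Wednesday and is a common year.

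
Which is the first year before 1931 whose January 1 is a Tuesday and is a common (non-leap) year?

1929

Jan 1 advances by 2 weekdays after a leap year and by 1 after a common year.
1931: Jan 1 is Thursday.
1930: Wednesday
1929: Tuesday
1929 begins on a Tuesday and is a common year.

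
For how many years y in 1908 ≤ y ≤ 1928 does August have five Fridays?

8

August has 31 days; it has five Fridays when Friday falls among the first (month-length − 28) days — i.e. when August 1 is one of Friday/Thursday/Wednesday.
August 1 by year: 1908:Sat 1909:Sun 1910:Mon 1911:Tue 1912:Thu✓ 1913:Fri✓ 1914:Sat 1915:Sun 1916:Tue 1917:Wed✓ 1918:Thu✓ 1919:Fri✓ 1920:Sun 1921:Mon 1922:Tue 1923:Wed✓ 1924:Fri✓ 1925:Sat 1926:Sun 1927:Mon 1928:Wed✓
Years with five Fridays: 1912, 1913, 1917, 1918, 1919, 1923, 1924, 1928 → 8.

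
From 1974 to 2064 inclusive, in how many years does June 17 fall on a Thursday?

Track June 17's weekday year by year (advancing +1, or +2 across a Feb 29):
  1974: Mon  1975: Tue (+1)  1976: Thu (+2) ✓  1977: Fri (+1)  1978: Sat (+1)
  1979: Sun (+1)  1980: Tue (+2)  1981: Wed (+1)  1982: Thu (+1) ✓  1983: Fri (+1)
  1984: Sun (+2)  1985: Mon (+1)  1986: Tue (+1)  1987: Wed (+1)  … (63 more years) …
  2051: Sat (+1)  2052: Mon (+2)  2053: Tue (+1)  2054: Wed (+1)  2055: Thu (+1) ✓
  2056: Sat (+2)  2057: Sun (+1)  2058: Mon (+1)  2059: Tue (+1)  2060: Thu (+2) ✓
  2061: Fri (+1)  2062: Sat (+1)  2063: Sun (+1)  2064: Tue (+2)
Thursday years: 1976, 1982, 1993, 1999, 2004, 2010, 2021, 2027, 2032, 2038, 2049, 2055, 2060 — 13 in total.

13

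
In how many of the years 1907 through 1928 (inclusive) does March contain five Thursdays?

March has 31 days; it has five Thursdays when Thursday falls among the first (month-length − 28) days — i.e. when March 1 is one of Thursday/Wednesday/Tuesday.
March 1 by year: 1907:Fri 1908:Sun 1909:Mon 1910:Tue✓ 1911:Wed✓ 1912:Fri 1913:Sat 1914:Sun 1915:Mon 1916:Wed✓ 1917:Thu✓ 1918:Fri 1919:Sat 1920:Mon 1921:Tue✓ 1922:Wed✓ 1923:Thu✓ 1924:Sat 1925:Sun 1926:Mon 1927:Tue✓ 1928:Thu✓
Years with five Thursdays: 1910, 1911, 1916, 1917, 1921, 1922, 1923, 1927, 1928 → 9.

9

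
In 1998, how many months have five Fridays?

4

A month of length L has five Fridays iff its first Friday is on day ≤ L−28 (so day 1–3 in a 31-day month, 1–2 in a 30-day month, day 1 in a leap February).
Checking each month of 1998: Jan starts Thu (31d) ✓; Feb starts Sun (28d); Mar starts Sun (31d); Apr starts Wed (30d); May starts Fri (31d) ✓; Jun starts Mon (30d); Jul starts Wed (31d) ✓; Aug starts Sat (31d); Sep starts Tue (30d); Oct starts Thu (31d) ✓; Nov starts Sun (30d); Dec starts Tue (31d).
Five-Friday months: January, May, July, October → 4.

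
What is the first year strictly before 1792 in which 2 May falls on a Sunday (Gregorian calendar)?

From one year to the next, a fixed date's weekday advances by 1, or by 2 when a Feb 29 lies between the two dates.
1792: May 2 is Wednesday.
1791: Monday (−2)
1790: Sunday (−1)
2 May falls on a Sunday in 1790.

1790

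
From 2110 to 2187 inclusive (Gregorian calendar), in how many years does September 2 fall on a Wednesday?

11

Track September 2's weekday year by year (advancing +1, or +2 across a Feb 29):
  2110: Tue  2111: Wed (+1) ✓  2112: Fri (+2)  2113: Sat (+1)  2114: Sun (+1)
  2115: Mon (+1)  2116: Wed (+2) ✓  2117: Thu (+1)  2118: Fri (+1)  2119: Sat (+1)
  2120: Mon (+2)  2121: Tue (+1)  2122: Wed (+1) ✓  2123: Thu (+1)  … (50 more years) …
  2174: Fri (+1)  2175: Sat (+1)  2176: Mon (+2)  2177: Tue (+1)  2178: Wed (+1) ✓
  2179: Thu (+1)  2180: Sat (+2)  2181: Sun (+1)  2182: Mon (+1)  2183: Tue (+1)
  2184: Thu (+2)  2185: Fri (+1)  2186: Sat (+1)  2187: Sun (+1)
Wednesday years: 2111, 2116, 2122, 2133, 2139, 2144, 2150, 2161, 2167, 2172, 2178 — 11 in total.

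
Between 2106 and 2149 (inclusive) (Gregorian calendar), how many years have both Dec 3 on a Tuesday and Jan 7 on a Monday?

Check each year's weekday for Dec 3 and Jan 7:
  2106: Fri/Thu  2107: Sat/Fri  2108: Mon/Sat  2109: Tue/Mon ✓  2110: Wed/Tue  2111: Thu/Wed  2112: Sat/Thu  2113: Sun/Sat  2114: Mon/Sun  2115: Tue/Mon ✓  2116: Thu/Tue  2117: Fri/Thu  2118: Sat/Fri  2119: Sun/Sat  …(16 more)…  2136: Mon/Sat  2137: Tue/Mon ✓  2138: Wed/Tue  2139: Thu/Wed  2140: Sat/Thu  2141: Sun/Sat  2142: Mon/Sun  2143: Tue/Mon ✓  2144: Thu/Tue  2145: Fri/Thu  2146: Sat/Fri  2147: Sun/Sat  2148: Tue/Sun  2149: Wed/Tue
Both conditions hold in: 2109, 2115, 2126, 2137, 2143 — 5.

5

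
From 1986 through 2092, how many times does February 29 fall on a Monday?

4

Leap years in 1986–2092: 27 of them.
Feb 29 weekday advances by 5 (mod 7) from one leap year to the next four years later (or differs when a century non-leap intervenes).
Leap-day weekdays: 1988:Mon✓ 1992:Sat 1996:Thu 2000:Tue 2004:Sun 2008:Fri 2012:Wed 2016:Mon✓ 2020:Sat 2024:Thu 2028:Tue 2032:Sun 2036:Fri 2040:Wed 2044:Mon✓ 2048:Sat 2052:Thu 2056:Tue 2060:Sun 2064:Fri 2068:Wed 2072:Mon✓ 2076:Sat 2080:Thu 2084:Tue 2088:Sun 2092:Fri
Monday: 1988, 2016, 2044, 2072 → 4.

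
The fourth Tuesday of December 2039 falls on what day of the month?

December 1, 2039 is a Thursday, so the first Tuesday is the 6th.
The fourth Tuesday is 6 + 21 = 27.

27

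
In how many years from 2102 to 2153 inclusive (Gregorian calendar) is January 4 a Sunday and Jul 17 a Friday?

Check each year's weekday for January 4 and Jul 17:
  2102: Wed/Mon  2103: Thu/Tue  2104: Fri/Thu  2105: Sun/Fri ✓  2106: Mon/Sat  2107: Tue/Sun  2108: Wed/Tue  2109: Fri/Wed  2110: Sat/Thu  2111: Sun/Fri ✓  2112: Mon/Sun  2113: Wed/Mon  2114: Thu/Tue  2115: Fri/Wed  …(24 more)…  2140: Mon/Sun  2141: Wed/Mon  2142: Thu/Tue  2143: Fri/Wed  2144: Sat/Fri  2145: Mon/Sat  2146: Tue/Sun  2147: Wed/Mon  2148: Thu/Wed  2149: Sat/Thu  2150: Sun/Fri ✓  2151: Mon/Sat  2152: Tue/Mon  2153: Thu/Tue
Both conditions hold in: 2105, 2111, 2122, 2133, 2139, 2150 — 6.

6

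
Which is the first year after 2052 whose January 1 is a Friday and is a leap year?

2072

Jan 1 advances by 2 weekdays after a leap year and by 1 after a common year.
2052: Jan 1 is Monday (leap).
2053: Wednesday
2054: Thursday
2055: Friday
2056: Saturday (leap)
2057: Monday
2058: Tuesday
2059: Wednesday
2060: Thursday (leap)
2061: Saturday
2062: Sunday
2063: Monday
2064: Tuesday (leap)
2065: Thursday
2066: Friday
2067: Saturday
2068: Sunday (leap)
2069: Tuesday
2070: Wednesday
2071: Thursday
2072: Friday (leap)
2072 begins on a Friday and is a leap year.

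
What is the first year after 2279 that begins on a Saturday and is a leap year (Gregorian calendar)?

Jan 1 advances by 2 weekdays after a leap year and by 1 after a common year.
2279: Jan 1 is Wednesday.
2280: Thursday (leap)
2281: Saturday
2282: Sunday
2283: Monday
2284: Tuesday (leap)
2285: Thursday
2286: Friday
2287: Saturday
2288: Sunday (leap)
2289: Tuesday
2290: Wednesday
2291: Thursday
2292: Friday (leap)
2293: Sunday
2294: Monday
2295: Tuesday
2296: Wednesday (leap)
2297: Friday
2298: Saturday
2299: Sunday
2300: Monday
2301: Tuesday
2302: Wednesday
2303: Thursday
2304: Friday (leap)
2305: Sunday
2306: Monday
2307: Tuesday
2308: Wednesday (leap)
2309: Friday
2310: Saturday
2311: Sunday
2312: Monday (leap)
2313: Wednesday
2314: Thursday
2315: Friday
2316: Saturday (leap)
2316 begins on a Saturday and is a leap year.

2316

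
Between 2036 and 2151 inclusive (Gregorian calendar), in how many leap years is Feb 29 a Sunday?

3

Leap years in 2036–2151: 28 of them.
Feb 29 weekday advances by 5 (mod 7) from one leap year to the next four years later (or differs when a century non-leap intervenes).
Leap-day weekdays: 2036:Fri 2040:Wed 2044:Mon 2048:Sat 2052:Thu 2056:Tue 2060:Sun✓ 2064:Fri 2068:Wed 2072:Mon 2076:Sat 2080:Thu 2084:Tue 2088:Sun✓ 2092:Fri 2096:Wed 2104:Fri 2108:Wed 2112:Mon 2116:Sat 2120:Thu 2124:Tue 2128:Sun✓ 2132:Fri 2136:Wed 2140:Mon 2144:Sat 2148:Thu
Sunday: 2060, 2088, 2128 → 3.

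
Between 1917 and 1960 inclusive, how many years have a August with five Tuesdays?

18

August has 31 days; it has five Tuesdays when Tuesday falls among the first (month-length − 28) days — i.e. when August 1 is one of Tuesday/Monday/Sunday.
August 1 by year: 1917:Wed 1918:Thu 1919:Fri 1920:Sun✓ 1921:Mon✓ 1922:Tue✓ 1923:Wed 1924:Fri 1925:Sat 1926:Sun✓ 1927:Mon✓ 1928:Wed 1929:Thu 1930:Fri 1931:Sat …(14 more)… 1946:Thu 1947:Fri 1948:Sun✓ 1949:Mon✓ 1950:Tue✓ 1951:Wed 1952:Fri 1953:Sat 1954:Sun✓ 1955:Mon✓ 1956:Wed 1957:Thu 1958:Fri 1959:Sat 1960:Mon✓
Years with five Tuesdays: 1920, 1921, 1922, 1926, 1927, 1932, 1933, 1937, 1938, 1939, 1943, 1944, 1948, 1949, 1950, 1954, 1955, 1960 → 18.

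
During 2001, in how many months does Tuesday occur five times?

A month of length L has five Tuesdays iff its first Tuesday is on day ≤ L−28 (so day 1–3 in a 31-day month, 1–2 in a 30-day month, day 1 in a leap February).
Checking each month of 2001: Jan starts Mon (31d) ✓; Feb starts Thu (28d); Mar starts Thu (31d); Apr starts Sun (30d); May starts Tue (31d) ✓; Jun starts Fri (30d); Jul starts Sun (31d) ✓; Aug starts Wed (31d); Sep starts Sat (30d); Oct starts Mon (31d) ✓; Nov starts Thu (30d); Dec starts Sat (31d).
Five-Tuesday months: January, May, July, October → 4.

4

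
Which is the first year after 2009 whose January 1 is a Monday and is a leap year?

Jan 1 advances by 2 weekdays after a leap year and by 1 after a common year.
2009: Jan 1 is Thursday.
2010: Friday
2011: Saturday
2012: Sunday (leap)
2013: Tuesday
2014: Wednesday
2015: Thursday
2016: Friday (leap)
2017: Sunday
2018: Monday
2019: Tuesday
2020: Wednesday (leap)
2021: Friday
2022: Saturday
2023: Sunday
2024: Monday (leap)
2024 begins on a Monday and is a leap year.

2024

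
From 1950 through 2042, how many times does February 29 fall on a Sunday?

3

Leap years in 1950–2042: 23 of them.
Feb 29 weekday advances by 5 (mod 7) from one leap year to the next four years later (or differs when a century non-leap intervenes).
Leap-day weekdays: 1952:Fri 1956:Wed 1960:Mon 1964:Sat 1968:Thu 1972:Tue 1976:Sun✓ 1980:Fri 1984:Wed 1988:Mon 1992:Sat 1996:Thu 2000:Tue 2004:Sun✓ 2008:Fri 2012:Wed 2016:Mon 2020:Sat 2024:Thu 2028:Tue 2032:Sun✓ 2036:Fri 2040:Wed
Sunday: 1976, 2004, 2032 → 3.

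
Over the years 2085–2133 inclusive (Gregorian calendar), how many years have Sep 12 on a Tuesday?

Track Sep 12's weekday year by year (advancing +1, or +2 across a Feb 29):
  2085: Wed  2086: Thu (+1)  2087: Fri (+1)  2088: Sun (+2)  2089: Mon (+1)
  2090: Tue (+1) ✓  2091: Wed (+1)  2092: Fri (+2)  2093: Sat (+1)  2094: Sun (+1)
  2095: Mon (+1)  2096: Wed (+2)  2097: Thu (+1)  2098: Fri (+1)  … (21 more years) …
  2120: Thu (+2)  2121: Fri (+1)  2122: Sat (+1)  2123: Sun (+1)  2124: Tue (+2) ✓
  2125: Wed (+1)  2126: Thu (+1)  2127: Fri (+1)  2128: Sun (+2)  2129: Mon (+1)
  2130: Tue (+1) ✓  2131: Wed (+1)  2132: Fri (+2)  2133: Sat (+1)
Tuesday years: 2090, 2102, 2113, 2119, 2124, 2130 — 6 in total.

6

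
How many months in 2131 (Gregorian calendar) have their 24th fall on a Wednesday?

2

Check the 24th of each month of 2131: Jan 24: Wed, Feb 24: Sat, Mar 24: Sat, Apr 24: Tue, May 24: Thu, Jun 24: Sun, Jul 24: Tue, Aug 24: Fri, Sep 24: Mon, Oct 24: Wed, Nov 24: Sat, Dec 24: Mon.
Wednesday occurs in January, October — 2 months.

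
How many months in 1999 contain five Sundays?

4

A month of length L has five Sundays iff its first Sunday is on day ≤ L−28 (so day 1–3 in a 31-day month, 1–2 in a 30-day month, day 1 in a leap February).
Checking each month of 1999: Jan starts Fri (31d) ✓; Feb starts Mon (28d); Mar starts Mon (31d); Apr starts Thu (30d); May starts Sat (31d) ✓; Jun starts Tue (30d); Jul starts Thu (31d); Aug starts Sun (31d) ✓; Sep starts Wed (30d); Oct starts Fri (31d) ✓; Nov starts Mon (30d); Dec starts Wed (31d).
Five-Sunday months: January, May, August, October → 4.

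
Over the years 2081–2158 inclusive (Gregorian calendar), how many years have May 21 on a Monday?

Track May 21's weekday year by year (advancing +1, or +2 across a Feb 29):
  2081: Wed  2082: Thu (+1)  2083: Fri (+1)  2084: Sun (+2)  2085: Mon (+1) ✓
  2086: Tue (+1)  2087: Wed (+1)  2088: Fri (+2)  2089: Sat (+1)  2090: Sun (+1)
  2091: Mon (+1) ✓  2092: Wed (+2)  2093: Thu (+1)  2094: Fri (+1)  … (50 more years) …
  2145: Fri (+1)  2146: Sat (+1)  2147: Sun (+1)  2148: Tue (+2)  2149: Wed (+1)
  2150: Thu (+1)  2151: Fri (+1)  2152: Sun (+2)  2153: Mon (+1) ✓  2154: Tue (+1)
  2155: Wed (+1)  2156: Fri (+2)  2157: Sat (+1)  2158: Sun (+1)
Monday years: 2085, 2091, 2096, 2103, 2108, 2114, 2125, 2131, 2136, 2142, 2153 — 11 in total.

11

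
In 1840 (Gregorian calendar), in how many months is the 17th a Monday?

Check the 17th of each month of 1840: Jan 17: Fri, Feb 17: Mon, Mar 17: Tue, Apr 17: Fri, May 17: Sun, Jun 17: Wed, Jul 17: Fri, Aug 17: Mon, Sep 17: Thu, Oct 17: Sat, Nov 17: Tue, Dec 17: Thu.
Monday occurs in February, August — 2 months.

2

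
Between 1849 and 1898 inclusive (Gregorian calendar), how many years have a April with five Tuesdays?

14

April has 30 days; it has five Tuesdays when Tuesday falls among the first (month-length − 28) days — i.e. when April 1 is one of Tuesday/Monday.
April 1 by year: 1849:Sun 1850:Mon✓ 1851:Tue✓ 1852:Thu 1853:Fri 1854:Sat 1855:Sun 1856:Tue✓ 1857:Wed 1858:Thu 1859:Fri 1860:Sun 1861:Mon✓ 1862:Tue✓ 1863:Wed …(20 more)… 1884:Tue✓ 1885:Wed 1886:Thu 1887:Fri 1888:Sun 1889:Mon✓ 1890:Tue✓ 1891:Wed 1892:Fri 1893:Sat 1894:Sun 1895:Mon✓ 1896:Wed 1897:Thu 1898:Fri
Years with five Tuesdays: 1850, 1851, 1856, 1861, 1862, 1867, 1872, 1873, 1878, 1879, 1884, 1889, 1890, 1895 → 14.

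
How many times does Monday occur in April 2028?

April 2028 has 30 days and begins on Saturday.
The first Monday is April 3.
Mondays fall on 3, 10, 17, 24 — that's 4.

4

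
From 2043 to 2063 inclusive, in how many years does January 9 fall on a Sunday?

3

Track January 9's weekday year by year (advancing +1, or +2 across a Feb 29):
  2043: Fri  2044: Sat (+1)  2045: Mon (+2)  2046: Tue (+1)  2047: Wed (+1)
  2048: Thu (+1)  2049: Sat (+2)  2050: Sun (+1) ✓  2051: Mon (+1)  2052: Tue (+1)
  2053: Thu (+2)  2054: Fri (+1)  2055: Sat (+1)  2056: Sun (+1) ✓  2057: Tue (+2)
  2058: Wed (+1)  2059: Thu (+1)  2060: Fri (+1)  2061: Sun (+2) ✓  2062: Mon (+1)
  2063: Tue (+1)
Sunday years: 2050, 2056, 2061 — 3 in total.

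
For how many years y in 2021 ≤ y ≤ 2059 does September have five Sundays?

September has 30 days; it has five Sundays when Sunday falls among the first (month-length − 28) days — i.e. when September 1 is one of Sunday/Saturday.
September 1 by year: 2021:Wed 2022:Thu 2023:Fri 2024:Sun✓ 2025:Mon 2026:Tue 2027:Wed 2028:Fri 2029:Sat✓ 2030:Sun✓ 2031:Mon 2032:Wed 2033:Thu 2034:Fri 2035:Sat✓ …(9 more)… 2045:Fri 2046:Sat✓ 2047:Sun✓ 2048:Tue 2049:Wed 2050:Thu 2051:Fri 2052:Sun✓ 2053:Mon 2054:Tue 2055:Wed 2056:Fri 2057:Sat✓ 2058:Sun✓ 2059:Mon
Years with five Sundays: 2024, 2029, 2030, 2035, 2040, 2041, 2046, 2047, 2052, 2057, 2058 → 11.

11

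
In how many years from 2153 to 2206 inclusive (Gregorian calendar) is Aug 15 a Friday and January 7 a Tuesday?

Check each year's weekday for Aug 15 and January 7:
  2153: Wed/Sun  2154: Thu/Mon  2155: Fri/Tue ✓  2156: Sun/Wed  2157: Mon/Fri  2158: Tue/Sat  2159: Wed/Sun  2160: Fri/Mon  2161: Sat/Wed  2162: Sun/Thu  2163: Mon/Fri  2164: Wed/Sat  2165: Thu/Mon  2166: Fri/Tue ✓  …(26 more)…  2193: Thu/Mon  2194: Fri/Tue ✓  2195: Sat/Wed  2196: Mon/Thu  2197: Tue/Sat  2198: Wed/Sun  2199: Thu/Mon  2200: Fri/Tue ✓  2201: Sat/Wed  2202: Sun/Thu  2203: Mon/Fri  2204: Wed/Sat  2205: Thu/Mon  2206: Fri/Tue ✓
Both conditions hold in: 2155, 2166, 2177, 2183, 2194, 2200, 2206 — 7.

7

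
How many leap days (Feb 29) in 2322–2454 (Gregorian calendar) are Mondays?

5

Leap years in 2322–2454: 33 of them.
Feb 29 weekday advances by 5 (mod 7) from one leap year to the next four years later (or differs when a century non-leap intervenes).
Leap-day weekdays: 2324:Fri 2328:Wed 2332:Mon✓ 2336:Sat 2340:Thu 2344:Tue 2348:Sun 2352:Fri 2356:Wed 2360:Mon✓ 2364:Sat 2368:Thu 2372:Tue …(7 more)… 2404:Sun 2408:Fri 2412:Wed 2416:Mon✓ 2420:Sat 2424:Thu 2428:Tue 2432:Sun 2436:Fri 2440:Wed 2444:Mon✓ 2448:Sat 2452:Thu
Monday: 2332, 2360, 2388, 2416, 2444 → 5.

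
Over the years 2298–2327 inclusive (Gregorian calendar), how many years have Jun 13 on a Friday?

Track Jun 13's weekday year by year (advancing +1, or +2 across a Feb 29):
  2298: Mon  2299: Tue (+1)  2300: Wed (+1)  2301: Thu (+1)  2302: Fri (+1) ✓
  2303: Sat (+1)  2304: Mon (+2)  2305: Tue (+1)  2306: Wed (+1)  2307: Thu (+1)
  2308: Sat (+2)  2309: Sun (+1)  2310: Mon (+1)  2311: Tue (+1)  2312: Thu (+2)
  2313: Fri (+1) ✓  2314: Sat (+1)  2315: Sun (+1)  2316: Tue (+2)  2317: Wed (+1)
  2318: Thu (+1)  2319: Fri (+1) ✓  2320: Sun (+2)  2321: Mon (+1)  2322: Tue (+1)
  2323: Wed (+1)  2324: Fri (+2) ✓  2325: Sat (+1)  2326: Sun (+1)  2327: Mon (+1)
Friday years: 2302, 2313, 2319, 2324 — 4 in total.

4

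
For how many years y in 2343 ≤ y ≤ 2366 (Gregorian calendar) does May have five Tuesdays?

11

May has 31 days; it has five Tuesdays when Tuesday falls among the first (month-length − 28) days — i.e. when May 1 is one of Tuesday/Monday/Sunday.
May 1 by year: 2343:Sat 2344:Mon✓ 2345:Tue✓ 2346:Wed 2347:Thu 2348:Sat 2349:Sun✓ 2350:Mon✓ 2351:Tue✓ 2352:Thu 2353:Fri 2354:Sat 2355:Sun✓ 2356:Tue✓ 2357:Wed 2358:Thu 2359:Fri 2360:Sun✓ 2361:Mon✓ 2362:Tue✓ 2363:Wed 2364:Fri 2365:Sat 2366:Sun✓
Years with five Tuesdays: 2344, 2345, 2349, 2350, 2351, 2355, 2356, 2360, 2361, 2362, 2366 → 11.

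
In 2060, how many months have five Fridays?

A month of length L has five Fridays iff its first Friday is on day ≤ L−28 (so day 1–3 in a 31-day month, 1–2 in a 30-day month, day 1 in a leap February).
Checking each month of 2060: Jan starts Thu (31d) ✓; Feb starts Sun (29d); Mar starts Mon (31d); Apr starts Thu (30d) ✓; May starts Sat (31d); Jun starts Tue (30d); Jul starts Thu (31d) ✓; Aug starts Sun (31d); Sep starts Wed (30d); Oct starts Fri (31d) ✓; Nov starts Mon (30d); Dec starts Wed (31d) ✓.
Five-Friday months: January, April, July, October, December → 5.

5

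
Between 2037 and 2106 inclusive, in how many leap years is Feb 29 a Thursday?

2

Leap years in 2037–2106: 16 of them.
Feb 29 weekday advances by 5 (mod 7) from one leap year to the next four years later (or differs when a century non-leap intervenes).
Leap-day weekdays: 2040:Wed 2044:Mon 2048:Sat 2052:Thu✓ 2056:Tue 2060:Sun 2064:Fri 2068:Wed 2072:Mon 2076:Sat 2080:Thu✓ 2084:Tue 2088:Sun 2092:Fri 2096:Wed 2104:Fri
Thursday: 2052, 2080 → 2.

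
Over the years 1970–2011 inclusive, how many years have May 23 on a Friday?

Track May 23's weekday year by year (advancing +1, or +2 across a Feb 29):
  1970: Sat  1971: Sun (+1)  1972: Tue (+2)  1973: Wed (+1)  1974: Thu (+1)
  1975: Fri (+1) ✓  1976: Sun (+2)  1977: Mon (+1)  1978: Tue (+1)  1979: Wed (+1)
  1980: Fri (+2) ✓  1981: Sat (+1)  1982: Sun (+1)  1983: Mon (+1)  … (14 more years) …
  1998: Sat (+1)  1999: Sun (+1)  2000: Tue (+2)  2001: Wed (+1)  2002: Thu (+1)
  2003: Fri (+1) ✓  2004: Sun (+2)  2005: Mon (+1)  2006: Tue (+1)  2007: Wed (+1)
  2008: Fri (+2) ✓  2009: Sat (+1)  2010: Sun (+1)  2011: Mon (+1)
Friday years: 1975, 1980, 1986, 1997, 2003, 2008 — 6 in total.

6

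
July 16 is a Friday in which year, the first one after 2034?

2038

From one year to the next, a fixed date's weekday advances by 1, or by 2 when a Feb 29 lies between the two dates.
2034: July 16 is Sunday.
2035: Monday (+1)
2036: Wednesday (+2)
2037: Thursday (+1)
2038: Friday (+1)
July 16 falls on a Friday in 2038.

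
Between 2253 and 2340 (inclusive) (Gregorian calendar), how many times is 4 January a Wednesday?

Track 4 January's weekday year by year (advancing +1, or +2 across a Feb 29):
  2253: Tue  2254: Wed (+1) ✓  2255: Thu (+1)  2256: Fri (+1)  2257: Sun (+2)
  2258: Mon (+1)  2259: Tue (+1)  2260: Wed (+1) ✓  2261: Fri (+2)  2262: Sat (+1)
  2263: Sun (+1)  2264: Mon (+1)  2265: Wed (+2) ✓  2266: Thu (+1)  … (60 more years) …
  2327: Tue (+1)  2328: Wed (+1) ✓  2329: Fri (+2)  2330: Sat (+1)  2331: Sun (+1)
  2332: Mon (+1)  2333: Wed (+2) ✓  2334: Thu (+1)  2335: Fri (+1)  2336: Sat (+1)
  2337: Mon (+2)  2338: Tue (+1)  2339: Wed (+1) ✓  2340: Thu (+1)
Wednesday years: 2254, 2260, 2265, 2271, 2282, 2288, 2293, 2299, 2305, 2311, 2322, 2328, 2333, 2339 — 14 in total.

14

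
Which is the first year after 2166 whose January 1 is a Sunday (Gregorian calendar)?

Jan 1 advances by 2 weekdays after a leap year and by 1 after a common year.
2166: Jan 1 is Wednesday.
2167: Thursday
2168: Friday (leap)
2169: Sunday
2169 begins on a Sunday

2169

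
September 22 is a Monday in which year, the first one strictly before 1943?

From one year to the next, a fixed date's weekday advances by 1, or by 2 when a Feb 29 lies between the two dates.
1943: September 22 is Wednesday.
1942: Tuesday (−1)
1941: Monday (−1)
September 22 falls on a Monday in 1941.

1941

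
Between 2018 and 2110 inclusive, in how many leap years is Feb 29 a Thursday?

Leap years in 2018–2110: 22 of them.
Feb 29 weekday advances by 5 (mod 7) from one leap year to the next four years later (or differs when a century non-leap intervenes).
Leap-day weekdays: 2020:Sat 2024:Thu✓ 2028:Tue 2032:Sun 2036:Fri 2040:Wed 2044:Mon 2048:Sat 2052:Thu✓ 2056:Tue 2060:Sun 2064:Fri 2068:Wed 2072:Mon 2076:Sat 2080:Thu✓ 2084:Tue 2088:Sun 2092:Fri 2096:Wed 2104:Fri 2108:Wed
Thursday: 2024, 2052, 2080 → 3.

3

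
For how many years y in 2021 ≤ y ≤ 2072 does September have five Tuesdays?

September has 30 days; it has five Tuesdays when Tuesday falls among the first (month-length − 28) days — i.e. when September 1 is one of Tuesday/Monday.
September 1 by year: 2021:Wed 2022:Thu 2023:Fri 2024:Sun 2025:Mon✓ 2026:Tue✓ 2027:Wed 2028:Fri 2029:Sat 2030:Sun 2031:Mon✓ 2032:Wed 2033:Thu 2034:Fri 2035:Sat …(22 more)… 2058:Sun 2059:Mon✓ 2060:Wed 2061:Thu 2062:Fri 2063:Sat 2064:Mon✓ 2065:Tue✓ 2066:Wed 2067:Thu 2068:Sat 2069:Sun 2070:Mon✓ 2071:Tue✓ 2072:Thu
Years with five Tuesdays: 2025, 2026, 2031, 2036, 2037, 2042, 2043, 2048, 2053, 2054, 2059, 2064, 2065, 2070, 2071 → 15.

15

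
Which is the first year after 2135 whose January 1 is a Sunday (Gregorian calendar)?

2136

Jan 1 advances by 2 weekdays after a leap year and by 1 after a common year.
2135: Jan 1 is Saturday.
2136: Sunday (leap)
2136 begins on a Sunday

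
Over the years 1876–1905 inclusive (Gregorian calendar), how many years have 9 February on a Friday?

4

Track 9 February's weekday year by year (advancing +1, or +2 across a Feb 29):
  1876: Wed  1877: Fri (+2) ✓  1878: Sat (+1)  1879: Sun (+1)  1880: Mon (+1)
  1881: Wed (+2)  1882: Thu (+1)  1883: Fri (+1) ✓  1884: Sat (+1)  1885: Mon (+2)
  1886: Tue (+1)  1887: Wed (+1)  1888: Thu (+1)  1889: Sat (+2)  1890: Sun (+1)
  1891: Mon (+1)  1892: Tue (+1)  1893: Thu (+2)  1894: Fri (+1) ✓  1895: Sat (+1)
  1896: Sun (+1)  1897: Tue (+2)  1898: Wed (+1)  1899: Thu (+1)  1900: Fri (+1) ✓
  1901: Sat (+1)  1902: Sun (+1)  1903: Mon (+1)  1904: Tue (+1)  1905: Thu (+2)
Friday years: 1877, 1883, 1894, 1900 — 4 in total.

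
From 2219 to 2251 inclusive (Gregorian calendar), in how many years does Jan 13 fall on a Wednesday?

5

Track Jan 13's weekday year by year (advancing +1, or +2 across a Feb 29):
  2219: Wed ✓  2220: Thu (+1)  2221: Sat (+2)  2222: Sun (+1)  2223: Mon (+1)
  2224: Tue (+1)  2225: Thu (+2)  2226: Fri (+1)  2227: Sat (+1)  2228: Sun (+1)
  2229: Tue (+2)  2230: Wed (+1) ✓  2231: Thu (+1)  2232: Fri (+1)  … (5 more years) …
  2238: Sat (+1)  2239: Sun (+1)  2240: Mon (+1)  2241: Wed (+2) ✓  2242: Thu (+1)
  2243: Fri (+1)  2244: Sat (+1)  2245: Mon (+2)  2246: Tue (+1)  2247: Wed (+1) ✓
  2248: Thu (+1)  2249: Sat (+2)  2250: Sun (+1)  2251: Mon (+1)
Wednesday years: 2219, 2230, 2236, 2241, 2247 — 5 in total.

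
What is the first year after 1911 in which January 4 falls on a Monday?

1915

From one year to the next, a fixed date's weekday advances by 1, or by 2 when a Feb 29 lies between the two dates.
1911: January 4 is Wednesday.
1912: Thursday (+1)
1913: Saturday (+2)
1914: Sunday (+1)
1915: Monday (+1)
January 4 falls on a Monday in 1915.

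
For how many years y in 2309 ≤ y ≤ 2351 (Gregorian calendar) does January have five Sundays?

19

January has 31 days; it has five Sundays when Sunday falls among the first (month-length − 28) days — i.e. when January 1 is one of Sunday/Saturday/Friday.
January 1 by year: 2309:Fri✓ 2310:Sat✓ 2311:Sun✓ 2312:Mon 2313:Wed 2314:Thu 2315:Fri✓ 2316:Sat✓ 2317:Mon 2318:Tue 2319:Wed 2320:Thu 2321:Sat✓ 2322:Sun✓ 2323:Mon …(13 more)… 2337:Fri✓ 2338:Sat✓ 2339:Sun✓ 2340:Mon 2341:Wed 2342:Thu 2343:Fri✓ 2344:Sat✓ 2345:Mon 2346:Tue 2347:Wed 2348:Thu 2349:Sat✓ 2350:Sun✓ 2351:Mon
Years with five Sundays: 2309, 2310, 2311, 2315, 2316, 2321, 2322, 2326, 2327, 2328, 2332, 2333, 2337, 2338, 2339, 2343, 2344, 2349, 2350 → 19.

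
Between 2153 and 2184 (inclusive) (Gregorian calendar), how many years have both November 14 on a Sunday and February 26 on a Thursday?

2

Check each year's weekday for November 14 and February 26:
  2153: Wed/Mon  2154: Thu/Tue  2155: Fri/Wed  2156: Sun/Thu ✓  2157: Mon/Sat  2158: Tue/Sun  2159: Wed/Mon  2160: Fri/Tue  2161: Sat/Thu  2162: Sun/Fri  2163: Mon/Sat  2164: Wed/Sun  2165: Thu/Tue  2166: Fri/Wed  …(4 more)…  2171: Thu/Tue  2172: Sat/Wed  2173: Sun/Fri  2174: Mon/Sat  2175: Tue/Sun  2176: Thu/Mon  2177: Fri/Wed  2178: Sat/Thu  2179: Sun/Fri  2180: Tue/Sat  2181: Wed/Mon  2182: Thu/Tue  2183: Fri/Wed  2184: Sun/Thu ✓
Both conditions hold in: 2156, 2184 — 2.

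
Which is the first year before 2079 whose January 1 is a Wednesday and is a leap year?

2076

Jan 1 advances by 2 weekdays after a leap year and by 1 after a common year.
2079: Jan 1 is Sunday.
2078: Saturday
2077: Friday
2076: Wednesday (leap)
2076 begins on a Wednesday and is a leap year.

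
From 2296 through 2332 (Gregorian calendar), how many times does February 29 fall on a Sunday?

1

Leap years in 2296–2332: 9 of them.
Feb 29 weekday advances by 5 (mod 7) from one leap year to the next four years later (or differs when a century non-leap intervenes).
Leap-day weekdays: 2296:Sat 2304:Mon 2308:Sat 2312:Thu 2316:Tue 2320:Sun✓ 2324:Fri 2328:Wed 2332:Mon
Sunday: 2320 → 1.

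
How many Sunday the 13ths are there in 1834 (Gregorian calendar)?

Check the 13th of each month of 1834: Jan 13: Mon, Feb 13: Thu, Mar 13: Thu, Apr 13: Sun, May 13: Tue, Jun 13: Fri, Jul 13: Sun, Aug 13: Wed, Sep 13: Sat, Oct 13: Mon, Nov 13: Thu, Dec 13: Sat.
Sunday occurs in April, July — 2 months.

2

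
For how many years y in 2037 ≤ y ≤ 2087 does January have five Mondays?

21

January has 31 days; it has five Mondays when Monday falls among the first (month-length − 28) days — i.e. when January 1 is one of Monday/Sunday/Saturday.
January 1 by year: 2037:Thu 2038:Fri 2039:Sat✓ 2040:Sun✓ 2041:Tue 2042:Wed 2043:Thu 2044:Fri 2045:Sun✓ 2046:Mon✓ 2047:Tue 2048:Wed 2049:Fri 2050:Sat✓ 2051:Sun✓ …(21 more)… 2073:Sun✓ 2074:Mon✓ 2075:Tue 2076:Wed 2077:Fri 2078:Sat✓ 2079:Sun✓ 2080:Mon✓ 2081:Wed 2082:Thu 2083:Fri 2084:Sat✓ 2085:Mon✓ 2086:Tue 2087:Wed
Years with five Mondays: 2039, 2040, 2045, 2046, 2050, 2051, 2052, 2056, 2057, 2061, 2062, 2063, 2067, 2068, 2073, 2074, 2078, 2079, 2080, 2084, 2085 → 21.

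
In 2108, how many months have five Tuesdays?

A month of length L has five Tuesdays iff its first Tuesday is on day ≤ L−28 (so day 1–3 in a 31-day month, 1–2 in a 30-day month, day 1 in a leap February).
Checking each month of 2108: Jan starts Sun (31d) ✓; Feb starts Wed (29d); Mar starts Thu (31d); Apr starts Sun (30d); May starts Tue (31d) ✓; Jun starts Fri (30d); Jul starts Sun (31d) ✓; Aug starts Wed (31d); Sep starts Sat (30d); Oct starts Mon (31d) ✓; Nov starts Thu (30d); Dec starts Sat (31d).
Five-Tuesday months: January, May, July, October → 4.

4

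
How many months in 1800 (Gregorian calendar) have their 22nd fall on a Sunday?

1

Check the 22nd of each month of 1800: Jan 22: Wed, Feb 22: Sat, Mar 22: Sat, Apr 22: Tue, May 22: Thu, Jun 22: Sun, Jul 22: Tue, Aug 22: Fri, Sep 22: Mon, Oct 22: Wed, Nov 22: Sat, Dec 22: Mon.
Sunday occurs in June — 1 month.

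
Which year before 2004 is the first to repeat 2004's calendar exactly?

Two years share a calendar iff Jan 1 falls on the same weekday and both are leap or both are common. 2004: Jan 1 is Thursday, leap year.
2003: Jan 1 Wednesday, common
2002: Jan 1 Tuesday, common
2001: Jan 1 Monday, common
2000: Jan 1 Saturday, leap
1999: Jan 1 Friday, common
1998: Jan 1 Thursday, common
1997: Jan 1 Wednesday, common
1996: Jan 1 Monday, leap
1995: Jan 1 Sunday, common
1994: Jan 1 Saturday, common
1993: Jan 1 Friday, common
1992: Jan 1 Wednesday, leap
1991: Jan 1 Tuesday, common
1990: Jan 1 Monday, common
1989: Jan 1 Sunday, common
1988: Jan 1 Friday, leap
1987: Jan 1 Thursday, common
1986: Jan 1 Wednesday, common
1985: Jan 1 Tuesday, common
1984: Jan 1 Sunday, leap
1983: Jan 1 Saturday, common
1982: Jan 1 Friday, common
1981: Jan 1 Thursday, common
1980: Jan 1 Tuesday, leap
1979: Jan 1 Monday, common
1978: Jan 1 Sunday, common
1977: Jan 1 Saturday, common
1976: Jan 1 Thursday, leap
1976 matches on both conditions.

1976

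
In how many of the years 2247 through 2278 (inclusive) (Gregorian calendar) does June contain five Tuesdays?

9

June has 30 days; it has five Tuesdays when Tuesday falls among the first (month-length − 28) days — i.e. when June 1 is one of Tuesday/Monday.
June 1 by year: 2247:Tue✓ 2248:Thu 2249:Fri 2250:Sat 2251:Sun 2252:Tue✓ 2253:Wed 2254:Thu 2255:Fri 2256:Sun 2257:Mon✓ 2258:Tue✓ 2259:Wed 2260:Fri 2261:Sat 2262:Sun 2263:Mon✓ 2264:Wed 2265:Thu 2266:Fri 2267:Sat 2268:Mon✓ 2269:Tue✓ 2270:Wed 2271:Thu 2272:Sat 2273:Sun 2274:Mon✓ 2275:Tue✓ 2276:Thu 2277:Fri 2278:Sat
Years with five Tuesdays: 2247, 2252, 2257, 2258, 2263, 2268, 2269, 2274, 2275 → 9.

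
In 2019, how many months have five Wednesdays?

A month of length L has five Wednesdays iff its first Wednesday is on day ≤ L−28 (so day 1–3 in a 31-day month, 1–2 in a 30-day month, day 1 in a leap February).
Checking each month of 2019: Jan starts Tue (31d) ✓; Feb starts Fri (28d); Mar starts Fri (31d); Apr starts Mon (30d); May starts Wed (31d) ✓; Jun starts Sat (30d); Jul starts Mon (31d) ✓; Aug starts Thu (31d); Sep starts Sun (30d); Oct starts Tue (31d) ✓; Nov starts Fri (30d); Dec starts Sun (31d).
Five-Wednesday months: January, May, July, October → 4.

4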